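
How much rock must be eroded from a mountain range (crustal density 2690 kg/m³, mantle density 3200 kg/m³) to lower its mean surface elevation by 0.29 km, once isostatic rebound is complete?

1.82 km

Net drop Δ = e − u = e − e ρ_c/ρ_m = e (ρ_m − ρ_c)/ρ_m.
e = Δ ρ_m/(ρ_m − ρ_c) = 0.29 km × 3200/510 = 1.82 km.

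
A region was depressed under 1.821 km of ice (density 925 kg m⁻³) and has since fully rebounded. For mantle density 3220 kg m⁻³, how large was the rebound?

0.523 km

Removing the load lets mantle flow back in; uplift u satisfies ρ_ice t = ρ_m u.
u = t ρ_ice/ρ_m = 1.821 km × 925/3220 = 0.523 km.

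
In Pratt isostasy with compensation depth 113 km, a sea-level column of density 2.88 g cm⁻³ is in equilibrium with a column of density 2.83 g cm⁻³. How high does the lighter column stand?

2 km

ρ_ref D = ρ (D + h) → h = D (ρ_ref − ρ)/ρ.
h = 113 km × (2.88 − 2.83)/2.83 = 2 km.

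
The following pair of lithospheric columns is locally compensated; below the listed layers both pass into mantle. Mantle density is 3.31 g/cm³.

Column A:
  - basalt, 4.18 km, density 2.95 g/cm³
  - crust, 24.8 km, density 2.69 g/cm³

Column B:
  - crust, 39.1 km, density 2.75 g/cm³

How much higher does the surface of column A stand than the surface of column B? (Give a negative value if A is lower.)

For any compensation level in the mantle, the mantle terms cancel and isostasy reduces to e = (Σt_A − Σt_B) − (Σ(ρt)_A − Σ(ρt)_B) / ρ_m.
Σt_A = 28.98 km; Σt_B = 39.1 km; Σ(ρt)_A = 79.043; Σ(ρt)_B = 107.525 (in km·g/cm³).
e = (28.98 − 39.1) − (79.043 − 107.525) / 3.31 = −1.52 km.

−1.52 km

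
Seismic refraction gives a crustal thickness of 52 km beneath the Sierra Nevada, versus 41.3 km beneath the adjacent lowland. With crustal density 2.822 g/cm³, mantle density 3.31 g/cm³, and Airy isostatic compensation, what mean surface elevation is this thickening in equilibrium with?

1.58 km

Excess crust Δ = 52 km − 41.3 km = 10.7 km, split between elevation h and root r with h + r = Δ.
Airy balance ρ_c h = (ρ_m − ρ_c) r gives r = h ρ_c/(ρ_m − ρ_c), so h (1 + ρ_c/(ρ_m − ρ_c)) = Δ, i.e. h = Δ (ρ_m − ρ_c)/ρ_m.
h = 10.7 km × 0.488/3.31 = 1.58 km.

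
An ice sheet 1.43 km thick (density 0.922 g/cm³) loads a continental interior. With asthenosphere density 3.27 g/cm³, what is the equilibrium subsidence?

Isostatic balance requires: the ice load ρ_ice t is balanced by mantle displaced below, ρ_m s.
s = t ρ_ice / ρ_m = 1.43 km × 0.922/3.27 = 0.403 km.

0.403 km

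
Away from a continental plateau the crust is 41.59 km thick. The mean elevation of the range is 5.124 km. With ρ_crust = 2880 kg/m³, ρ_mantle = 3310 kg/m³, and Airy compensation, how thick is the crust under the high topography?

81 km

Root depth r = h ρ_c / (ρ_m − ρ_c) = 5.124 km × 2880 / 430 = 34.32 km.
Total thickness = T + h + r = 41.59 km + 5.124 km + 34.32 km = 81 km.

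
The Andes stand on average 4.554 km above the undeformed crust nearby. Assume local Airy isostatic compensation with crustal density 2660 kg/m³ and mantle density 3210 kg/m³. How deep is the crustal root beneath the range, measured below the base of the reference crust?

Balancing pressure at the compensation depth: the weight of the topography is balanced by the buoyancy of the root, ρ_c h = (ρ_m − ρ_c) r.
r = h · ρ_c / (ρ_m − ρ_c) = 4.554 km × 2660 / (3210 − 2660) = 22 km.

22 km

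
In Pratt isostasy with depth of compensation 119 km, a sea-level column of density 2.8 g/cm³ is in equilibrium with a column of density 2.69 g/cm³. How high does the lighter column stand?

ρ_ref D = ρ (D + h) → h = D (ρ_ref − ρ)/ρ.
h = 119 km × (2.8 − 2.69)/2.69 = 4.87 km.

4.87 km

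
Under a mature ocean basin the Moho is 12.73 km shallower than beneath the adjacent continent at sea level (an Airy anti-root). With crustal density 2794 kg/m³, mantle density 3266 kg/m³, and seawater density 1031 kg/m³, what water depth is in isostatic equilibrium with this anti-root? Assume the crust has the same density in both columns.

3.41 km

Replacing a thickness d of crust by seawater at the top must be balanced by replacing crust with mantle at the base: d (ρ_c − ρ_w) = a (ρ_m − ρ_c).
d = a (ρ_m − ρ_c)/(ρ_c − ρ_w) = 12.73 km × 472/1763 = 3.41 km.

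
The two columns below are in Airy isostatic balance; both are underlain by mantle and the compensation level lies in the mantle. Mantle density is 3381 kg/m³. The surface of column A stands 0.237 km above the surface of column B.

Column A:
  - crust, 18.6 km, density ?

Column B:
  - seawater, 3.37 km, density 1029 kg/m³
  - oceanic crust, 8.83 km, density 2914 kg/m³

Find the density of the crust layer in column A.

2690 kg/m³

Take the compensation level at the base of the deeper column (depth z_c below the surface of column A) and equate Σ ρ_i t_i down to z_c; mantle fills any gap and the z_c terms cancel.
Column A: 18.6×ρ + (z_c − 18.6)×3381
Column B: 0.237×0 + 3.37×1029 + 8.83×2914 + (z_c − 0.237 − 12.2)×3381
The z_c×3381 term appears on both sides and cancels. Collect the known terms of each column as K = Σ(ρt)_known − 3381 × (depth of known layers): K_A = 0 − 3381×18.6 = −62886.6; K_B = 29198.35 − 3381×(0.237 + 12.2) = −12851.147.
Balance: K_A + 18.6×ρ = K_B, so ρ = (K_B − K_A)/18.6 = 50035.5/18.6 = 2690 kg/m³.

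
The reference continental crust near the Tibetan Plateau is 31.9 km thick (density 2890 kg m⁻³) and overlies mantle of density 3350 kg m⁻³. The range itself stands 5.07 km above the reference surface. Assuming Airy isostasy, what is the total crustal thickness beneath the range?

Root depth r = h ρ_c / (ρ_m − ρ_c) = 5.07 km × 2890 / 460 = 31.85 km.
Total thickness = T + h + r = 31.9 km + 5.07 km + 31.85 km = 68.8 km.

68.8 km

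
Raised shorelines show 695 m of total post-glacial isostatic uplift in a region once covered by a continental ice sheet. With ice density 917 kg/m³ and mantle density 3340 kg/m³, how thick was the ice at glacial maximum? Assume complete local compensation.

2530 m

u = t ρ_ice/ρ_m → t = u ρ_m/ρ_ice = 695 m × 3340/917 = 2530 m.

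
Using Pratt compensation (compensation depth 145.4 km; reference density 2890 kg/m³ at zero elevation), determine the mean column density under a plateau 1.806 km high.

2850 kg/m³

Pratt balance: ρ_ref D = ρ (D + h).
ρ = ρ_ref D/(D + h) = 2890 × 145.4 km/(145.4 km + 1.806 km) = 2850 kg/m³.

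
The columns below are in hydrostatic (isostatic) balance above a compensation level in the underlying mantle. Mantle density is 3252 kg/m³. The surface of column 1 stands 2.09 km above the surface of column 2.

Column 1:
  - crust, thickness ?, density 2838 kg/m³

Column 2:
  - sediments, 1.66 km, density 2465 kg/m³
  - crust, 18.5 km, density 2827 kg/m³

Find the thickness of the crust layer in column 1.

Take the compensation level at the base of the deeper column (depth z_c below the surface of column 1) and equate Σ ρ_i t_i down to z_c; mantle fills any gap and the z_c terms cancel.
Column 1: x×2838 + (z_c − 0 − x)×3252
Column 2: 2.09×0 + 1.66×2465 + 18.5×2827 + (z_c − 2.09 − 20.16)×3252
The z_c×3252 term appears on both sides and cancels. Collect the known terms of each column as K = Σ(ρt)_known − 3252 × (depth of known layers): K_1 = 0 − 3252×0 = 0; K_2 = 56391.4 − 3252×(2.09 + 20.16) = −15965.6.
Balance: K_1 − x×(3252 − 2838) = K_2, so x = (K_1 − K_2)/(3252 − 2838) = 15965.6/414 = 38.6 km.

38.6 km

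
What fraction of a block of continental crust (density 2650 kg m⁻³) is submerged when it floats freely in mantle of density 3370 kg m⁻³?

0.786

Submerged fraction = ρ_obj/ρ_fluid = 2650/3370 = 0.786.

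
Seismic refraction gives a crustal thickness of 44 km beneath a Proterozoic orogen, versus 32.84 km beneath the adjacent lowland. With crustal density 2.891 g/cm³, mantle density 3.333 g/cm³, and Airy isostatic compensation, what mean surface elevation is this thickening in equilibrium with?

1.48 km

Excess crust Δ = 44 km − 32.84 km = 11.16 km, split between elevation h and root r with h + r = Δ.
Airy balance ρ_c h = (ρ_m − ρ_c) r gives r = h ρ_c/(ρ_m − ρ_c), so h (1 + ρ_c/(ρ_m − ρ_c)) = Δ, i.e. h = Δ (ρ_m − ρ_c)/ρ_m.
h = 11.16 km × 0.442/3.333 = 1.48 km.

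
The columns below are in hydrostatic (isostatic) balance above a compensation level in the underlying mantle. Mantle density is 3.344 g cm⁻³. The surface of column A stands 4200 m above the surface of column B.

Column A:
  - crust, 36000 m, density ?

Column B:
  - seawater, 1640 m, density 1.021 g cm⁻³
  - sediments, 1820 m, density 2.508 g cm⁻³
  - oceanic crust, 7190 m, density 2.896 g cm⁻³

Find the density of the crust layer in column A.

2.72 g cm⁻³

Take the compensation level at the base of the deeper column (depth z_c below the surface of column A) and equate Σ ρ_i t_i down to z_c; mantle fills any gap and the z_c terms cancel.
Column A: 36000×ρ + (z_c − 36000)×3.344
Column B: 4200×0 + 1640×1.021 + 1820×2.508 + 7190×2.896 + (z_c − 4200 − 10650)×3.344
The z_c×3.344 term appears on both sides and cancels. Collect the known terms of each column as K = Σ(ρt)_known − 3.344 × (depth of known layers): K_A = 0 − 3.344×36000 = −120384; K_B = 27061.24 − 3.344×(4200 + 10650) = −22597.16.
Balance: K_A + 36000×ρ = K_B, so ρ = (K_B − K_A)/36000 = 97786.8/36000 = 2.72 g cm⁻³.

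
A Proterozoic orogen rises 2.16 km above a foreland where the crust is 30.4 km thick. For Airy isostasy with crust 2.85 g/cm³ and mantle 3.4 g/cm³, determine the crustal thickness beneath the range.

Root depth r = h ρ_c / (ρ_m − ρ_c) = 2.16 km × 2.85 / 0.55 = 11.19 km.
Total thickness = T + h + r = 30.4 km + 2.16 km + 11.19 km = 43.8 km.

43.8 km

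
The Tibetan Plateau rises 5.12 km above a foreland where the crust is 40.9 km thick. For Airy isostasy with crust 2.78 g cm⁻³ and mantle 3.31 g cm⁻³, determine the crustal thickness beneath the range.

72.9 km

Root depth r = h ρ_c / (ρ_m − ρ_c) = 5.12 km × 2.78 / 0.53 = 26.86 km.
Total thickness = T + h + r = 40.9 km + 5.12 km + 26.86 km = 72.9 km.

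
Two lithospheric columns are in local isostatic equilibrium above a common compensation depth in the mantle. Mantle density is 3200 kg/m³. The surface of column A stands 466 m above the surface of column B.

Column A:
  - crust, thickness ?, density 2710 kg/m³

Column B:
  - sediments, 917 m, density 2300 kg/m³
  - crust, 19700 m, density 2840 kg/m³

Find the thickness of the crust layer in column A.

19200 m

Take the compensation level at the base of the deeper column (depth z_c below the surface of column A) and equate Σ ρ_i t_i down to z_c; mantle fills any gap and the z_c terms cancel.
Column A: x×2710 + (z_c − 0 − x)×3200
Column B: 466×0 + 917×2300 + 19700×2840 + (z_c − 466 − 20617)×3200
The z_c×3200 term appears on both sides and cancels. Collect the known terms of each column as K = Σ(ρt)_known − 3200 × (depth of known layers): K_A = 0 − 3200×0 = 0; K_B = 58057100 − 3200×(466 + 20617) = −9408500.
Balance: K_A − x×(3200 − 2710) = K_B, so x = (K_A − K_B)/(3200 − 2710) = 9408500/490 = 19200 m.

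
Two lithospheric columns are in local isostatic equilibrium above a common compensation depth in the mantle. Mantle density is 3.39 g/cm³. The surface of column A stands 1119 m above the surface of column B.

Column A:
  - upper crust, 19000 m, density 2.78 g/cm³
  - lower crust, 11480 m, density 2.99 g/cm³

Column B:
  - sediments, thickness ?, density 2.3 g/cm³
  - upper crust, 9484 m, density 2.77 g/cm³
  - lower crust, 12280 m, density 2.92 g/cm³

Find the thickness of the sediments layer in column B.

676 m

Take the compensation level at the base of the deeper column (depth z_c below the surface of column A) and equate Σ ρ_i t_i down to z_c; mantle fills any gap and the z_c terms cancel.
Column A: 19000×2.78 + 11480×2.99 + (z_c − 30480)×3.39
Column B: 1119×0 + x×2.3 + 9484×2.77 + 12280×2.92 + (z_c − 1119 − 21764 − x)×3.39
The z_c×3.39 term appears on both sides and cancels. Collect the known terms of each column as K = Σ(ρt)_known − 3.39 × (depth of known layers): K_A = 87145.2 − 3.39×30480 = −16182; K_B = 62128.28 − 3.39×(1119 + 21764) = −15445.09.
Balance: K_A = K_B − x×(3.39 − 2.3), so x = (K_B − K_A)/(3.39 − 2.3) = 736.91/1.09 = 676 m.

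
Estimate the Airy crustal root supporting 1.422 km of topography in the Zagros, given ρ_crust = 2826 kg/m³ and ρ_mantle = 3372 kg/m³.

For local isostatic compensation: the weight of the topography is balanced by the buoyancy of the root, ρ_c h = (ρ_m − ρ_c) r.
r = h · ρ_c / (ρ_m − ρ_c) = 1.422 km × 2826 / (3372 − 2826) = 7.36 km.

7.36 km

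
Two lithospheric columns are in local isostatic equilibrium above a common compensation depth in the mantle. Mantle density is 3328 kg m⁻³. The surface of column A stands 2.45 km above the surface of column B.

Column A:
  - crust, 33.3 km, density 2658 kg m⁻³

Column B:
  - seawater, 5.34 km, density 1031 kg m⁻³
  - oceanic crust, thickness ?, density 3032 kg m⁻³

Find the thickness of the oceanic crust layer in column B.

6.39 km

Take the compensation level at the base of the deeper column (depth z_c below the surface of column A) and equate Σ ρ_i t_i down to z_c; mantle fills any gap and the z_c terms cancel.
Column A: 33.3×2658 + (z_c − 33.3)×3328
Column B: 2.45×0 + 5.34×1031 + x×3032 + (z_c − 2.45 − 5.34 − x)×3328
The z_c×3328 term appears on both sides and cancels. Collect the known terms of each column as K = Σ(ρt)_known − 3328 × (depth of known layers): K_A = 88511.4 − 3328×33.3 = −22311; K_B = 5505.54 − 3328×(2.45 + 5.34) = −20419.58.
Balance: K_A = K_B − x×(3328 − 3032), so x = (K_B − K_A)/(3328 − 3032) = 1891.42/296 = 6.39 km.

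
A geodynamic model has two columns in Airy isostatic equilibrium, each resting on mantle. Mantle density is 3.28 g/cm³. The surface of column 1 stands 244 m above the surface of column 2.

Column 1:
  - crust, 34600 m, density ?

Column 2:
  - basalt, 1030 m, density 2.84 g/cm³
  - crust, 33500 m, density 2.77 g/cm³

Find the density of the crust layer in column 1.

2.75 g/cm³

Take the compensation level at the base of the deeper column (depth z_c below the surface of column 1) and equate Σ ρ_i t_i down to z_c; mantle fills any gap and the z_c terms cancel.
Column 1: 34600×ρ + (z_c − 34600)×3.28
Column 2: 244×0 + 1030×2.84 + 33500×2.77 + (z_c − 244 − 34530)×3.28
The z_c×3.28 term appears on both sides and cancels. Collect the known terms of each column as K = Σ(ρt)_known − 3.28 × (depth of known layers): K_1 = 0 − 3.28×34600 = −113488; K_2 = 95720.2 − 3.28×(244 + 34530) = −18338.52.
Balance: K_1 + 34600×ρ = K_2, so ρ = (K_2 − K_1)/34600 = 95149.5/34600 = 2.75 g/cm³.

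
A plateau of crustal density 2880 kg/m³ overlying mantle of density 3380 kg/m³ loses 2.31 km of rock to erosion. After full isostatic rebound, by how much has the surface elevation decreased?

Rebound u = e ρ_c/ρ_m = 2.31 km × 2880/3380 = 1.968 km.
Net surface drop = e − u = 2.31 km − 1.968 km = e (ρ_m − ρ_c)/ρ_m = 0.342 km.

0.342 km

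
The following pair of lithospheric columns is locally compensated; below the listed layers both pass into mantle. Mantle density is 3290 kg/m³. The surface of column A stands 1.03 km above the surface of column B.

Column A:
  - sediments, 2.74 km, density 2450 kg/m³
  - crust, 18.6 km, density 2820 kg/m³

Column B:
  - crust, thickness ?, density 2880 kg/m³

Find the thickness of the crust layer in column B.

Take the compensation level at the base of the deeper column (depth z_c below the surface of column A) and equate Σ ρ_i t_i down to z_c; mantle fills any gap and the z_c terms cancel.
Column A: 2.74×2450 + 18.6×2820 + (z_c − 21.34)×3290
Column B: 1.03×0 + x×2880 + (z_c − 1.03 − 0 − x)×3290
The z_c×3290 term appears on both sides and cancels. Collect the known terms of each column as K = Σ(ρt)_known − 3290 × (depth of known layers): K_A = 59165 − 3290×21.34 = −11043.6; K_B = 0 − 3290×(1.03 + 0) = −3388.7.
Balance: K_A = K_B − x×(3290 − 2880), so x = (K_B − K_A)/(3290 − 2880) = 7654.9/410 = 18.7 km.

18.7 km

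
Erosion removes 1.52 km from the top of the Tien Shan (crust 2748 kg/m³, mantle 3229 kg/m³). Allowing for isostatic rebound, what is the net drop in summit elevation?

Rebound u = e ρ_c/ρ_m = 1.52 km × 2748/3229 = 1.294 km.
Net surface drop = e − u = 1.52 km − 1.294 km = e (ρ_m − ρ_c)/ρ_m = 0.226 km.

0.226 km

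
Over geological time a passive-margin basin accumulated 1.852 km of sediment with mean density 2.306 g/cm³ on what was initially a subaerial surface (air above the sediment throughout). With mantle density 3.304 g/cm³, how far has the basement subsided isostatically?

1.29 km

Subaerial load: s = t ρ_sed / ρ_m = 1.852 km × 2.306/3.304 = 1.29 km.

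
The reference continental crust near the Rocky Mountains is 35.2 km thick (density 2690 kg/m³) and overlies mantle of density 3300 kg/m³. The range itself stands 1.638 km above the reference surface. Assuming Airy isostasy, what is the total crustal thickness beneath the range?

44.1 km

Root depth r = h ρ_c / (ρ_m − ρ_c) = 1.638 km × 2690 / 610 = 7.223 km.
Total thickness = T + h + r = 35.2 km + 1.638 km + 7.223 km = 44.1 km.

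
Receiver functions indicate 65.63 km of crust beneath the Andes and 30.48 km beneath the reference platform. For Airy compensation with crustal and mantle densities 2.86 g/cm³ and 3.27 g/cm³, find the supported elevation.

Excess crust Δ = 65.63 km − 30.48 km = 35.15 km, split between elevation h and root r with h + r = Δ.
Airy balance ρ_c h = (ρ_m − ρ_c) r gives r = h ρ_c/(ρ_m − ρ_c), so h (1 + ρ_c/(ρ_m − ρ_c)) = Δ, i.e. h = Δ (ρ_m − ρ_c)/ρ_m.
h = 35.15 km × 0.41/3.27 = 4.41 km.

4.41 km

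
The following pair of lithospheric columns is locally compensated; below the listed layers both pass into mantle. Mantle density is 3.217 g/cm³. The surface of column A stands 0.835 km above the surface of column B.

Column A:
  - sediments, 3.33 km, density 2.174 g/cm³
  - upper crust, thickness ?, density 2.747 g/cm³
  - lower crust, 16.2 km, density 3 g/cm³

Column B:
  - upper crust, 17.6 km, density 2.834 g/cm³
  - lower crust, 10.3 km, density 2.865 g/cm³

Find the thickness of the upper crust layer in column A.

12.9 km

Take the compensation level at the base of the deeper column (depth z_c below the surface of column A) and equate Σ ρ_i t_i down to z_c; mantle fills any gap and the z_c terms cancel.
Column A: 3.33×2.174 + x×2.747 + 16.2×3 + (z_c − 19.53 − x)×3.217
Column B: 0.835×0 + 17.6×2.834 + 10.3×2.865 + (z_c − 0.835 − 27.9)×3.217
The z_c×3.217 term appears on both sides and cancels. Collect the known terms of each column as K = Σ(ρt)_known − 3.217 × (depth of known layers): K_A = 55.83942 − 3.217×19.53 = −6.98859; K_B = 79.3879 − 3.217×(0.835 + 27.9) = −13.052595.
Balance: K_A − x×(3.217 − 2.747) = K_B, so x = (K_A − K_B)/(3.217 − 2.747) = 6.064/0.47 = 12.9 km.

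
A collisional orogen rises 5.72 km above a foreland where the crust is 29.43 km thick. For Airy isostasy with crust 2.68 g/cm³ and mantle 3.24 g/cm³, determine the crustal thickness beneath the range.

Root depth r = h ρ_c / (ρ_m − ρ_c) = 5.72 km × 2.68 / 0.56 = 27.37 km.
Total thickness = T + h + r = 29.43 km + 5.72 km + 27.37 km = 62.5 km.

62.5 km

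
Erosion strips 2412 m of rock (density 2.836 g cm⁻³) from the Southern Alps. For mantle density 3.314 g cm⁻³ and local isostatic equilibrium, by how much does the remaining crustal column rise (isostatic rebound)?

Unloading: uplift u = e ρ_c/ρ_m = 2412 m × 2.836/3.314 = 2060 m.

2060 m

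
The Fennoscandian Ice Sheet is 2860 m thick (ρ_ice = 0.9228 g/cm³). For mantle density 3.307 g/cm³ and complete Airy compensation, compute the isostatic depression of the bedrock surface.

Balancing pressure at the compensation depth: the ice load ρ_ice t is balanced by mantle displaced below, ρ_m s.
s = t ρ_ice / ρ_m = 2860 m × 0.9228/3.307 = 798 m.

798 m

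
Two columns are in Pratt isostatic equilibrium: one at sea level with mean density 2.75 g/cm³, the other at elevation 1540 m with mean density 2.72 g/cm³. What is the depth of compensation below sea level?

ρ_ref D = ρ (D + h) → D (ρ_ref − ρ) = ρ h.
D = ρ h/(ρ_ref − ρ) = 2.72 × 1540 m/(2.75 − 2.72) = 140000 m.

140000 m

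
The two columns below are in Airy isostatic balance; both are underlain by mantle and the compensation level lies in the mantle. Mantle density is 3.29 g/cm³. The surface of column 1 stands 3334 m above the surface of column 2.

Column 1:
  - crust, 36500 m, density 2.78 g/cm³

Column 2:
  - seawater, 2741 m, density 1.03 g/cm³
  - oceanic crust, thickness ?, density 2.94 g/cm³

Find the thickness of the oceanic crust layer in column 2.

4150 m

Take the compensation level at the base of the deeper column (depth z_c below the surface of column 1) and equate Σ ρ_i t_i down to z_c; mantle fills any gap and the z_c terms cancel.
Column 1: 36500×2.78 + (z_c − 36500)×3.29
Column 2: 3334×0 + 2741×1.03 + x×2.94 + (z_c − 3334 − 2741 − x)×3.29
The z_c×3.29 term appears on both sides and cancels. Collect the known terms of each column as K = Σ(ρt)_known − 3.29 × (depth of known layers): K_1 = 101470 − 3.29×36500 = −18615; K_2 = 2823.23 − 3.29×(3334 + 2741) = −17163.52.
Balance: K_1 = K_2 − x×(3.29 − 2.94), so x = (K_2 − K_1)/(3.29 − 2.94) = 1451.48/0.35 = 4150 m.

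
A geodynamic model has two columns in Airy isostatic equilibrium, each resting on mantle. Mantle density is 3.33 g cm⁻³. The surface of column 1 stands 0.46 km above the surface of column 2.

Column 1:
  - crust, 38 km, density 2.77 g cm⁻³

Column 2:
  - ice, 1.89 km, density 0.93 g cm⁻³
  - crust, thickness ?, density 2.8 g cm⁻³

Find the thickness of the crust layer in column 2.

28.7 km

Take the compensation level at the base of the deeper column (depth z_c below the surface of column 1) and equate Σ ρ_i t_i down to z_c; mantle fills any gap and the z_c terms cancel.
Column 1: 38×2.77 + (z_c − 38)×3.33
Column 2: 0.46×0 + 1.89×0.93 + x×2.8 + (z_c − 0.46 − 1.89 − x)×3.33
The z_c×3.33 term appears on both sides and cancels. Collect the known terms of each column as K = Σ(ρt)_known − 3.33 × (depth of known layers): K_1 = 105.26 − 3.33×38 = −21.28; K_2 = 1.7577 − 3.33×(0.46 + 1.89) = −6.0678.
Balance: K_1 = K_2 − x×(3.33 − 2.8), so x = (K_2 − K_1)/(3.33 − 2.8) = 15.2122/0.53 = 28.7 km.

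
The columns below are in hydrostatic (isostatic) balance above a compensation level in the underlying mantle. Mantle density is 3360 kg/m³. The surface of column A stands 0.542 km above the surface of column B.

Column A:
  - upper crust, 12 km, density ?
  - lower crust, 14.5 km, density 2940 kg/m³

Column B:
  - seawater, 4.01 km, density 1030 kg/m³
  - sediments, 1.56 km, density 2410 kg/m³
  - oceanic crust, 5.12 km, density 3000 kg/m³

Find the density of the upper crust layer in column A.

Take the compensation level at the base of the deeper column (depth z_c below the surface of column A) and equate Σ ρ_i t_i down to z_c; mantle fills any gap and the z_c terms cancel.
Column A: 12×ρ + 14.5×2940 + (z_c − 26.5)×3360
Column B: 0.542×0 + 4.01×1030 + 1.56×2410 + 5.12×3000 + (z_c − 0.542 − 10.69)×3360
The z_c×3360 term appears on both sides and cancels. Collect the known terms of each column as K = Σ(ρt)_known − 3360 × (depth of known layers): K_A = 42630 − 3360×26.5 = −46410; K_B = 23249.9 − 3360×(0.542 + 10.69) = −14489.62.
Balance: K_A + 12×ρ = K_B, so ρ = (K_B − K_A)/12 = 31920.4/12 = 2660 kg/m³.

2660 kg/m³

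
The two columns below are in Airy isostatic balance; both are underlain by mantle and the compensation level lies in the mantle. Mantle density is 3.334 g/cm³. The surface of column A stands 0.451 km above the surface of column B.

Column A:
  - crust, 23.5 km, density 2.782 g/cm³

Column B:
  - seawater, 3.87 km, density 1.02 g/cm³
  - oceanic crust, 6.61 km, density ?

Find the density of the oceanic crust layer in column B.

Take the compensation level at the base of the deeper column (depth z_c below the surface of column A) and equate Σ ρ_i t_i down to z_c; mantle fills any gap and the z_c terms cancel.
Column A: 23.5×2.782 + (z_c − 23.5)×3.334
Column B: 0.451×0 + 3.87×1.02 + 6.61×ρ + (z_c − 0.451 − 10.48)×3.334
The z_c×3.334 term appears on both sides and cancels. Collect the known terms of each column as K = Σ(ρt)_known − 3.334 × (depth of known layers): K_A = 65.377 − 3.334×23.5 = −12.972; K_B = 3.9474 − 3.334×(0.451 + 10.48) = −32.496554.
Balance: K_A = K_B + 6.61×ρ, so ρ = (K_A − K_B)/6.61 = 19.5246/6.61 = 2.95 g/cm³.

2.95 g/cm³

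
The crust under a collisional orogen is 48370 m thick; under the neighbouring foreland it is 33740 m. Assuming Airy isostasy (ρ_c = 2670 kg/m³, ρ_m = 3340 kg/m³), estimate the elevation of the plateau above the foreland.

2930 m

Excess crust Δ = 48370 m − 33740 m = 14630 m, split between elevation h and root r with h + r = Δ.
Airy balance ρ_c h = (ρ_m − ρ_c) r gives r = h ρ_c/(ρ_m − ρ_c), so h (1 + ρ_c/(ρ_m − ρ_c)) = Δ, i.e. h = Δ (ρ_m − ρ_c)/ρ_m.
h = 14630 m × 670/3340 = 2930 m.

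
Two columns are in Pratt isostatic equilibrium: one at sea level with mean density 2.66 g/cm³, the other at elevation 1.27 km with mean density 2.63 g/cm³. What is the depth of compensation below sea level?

111 km

ρ_ref D = ρ (D + h) → D (ρ_ref − ρ) = ρ h.
D = ρ h/(ρ_ref − ρ) = 2.63 × 1.27 km/(2.66 − 2.63) = 111 km.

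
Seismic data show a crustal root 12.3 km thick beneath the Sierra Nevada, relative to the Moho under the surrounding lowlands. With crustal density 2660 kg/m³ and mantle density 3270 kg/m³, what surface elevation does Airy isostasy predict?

For local isostatic compensation: ρ_c h = (ρ_m − ρ_c) r.
h = r (ρ_m − ρ_c) / ρ_c = 12.3 km × (3270 − 2660) / 2660 = 2.82 km.

2.82 km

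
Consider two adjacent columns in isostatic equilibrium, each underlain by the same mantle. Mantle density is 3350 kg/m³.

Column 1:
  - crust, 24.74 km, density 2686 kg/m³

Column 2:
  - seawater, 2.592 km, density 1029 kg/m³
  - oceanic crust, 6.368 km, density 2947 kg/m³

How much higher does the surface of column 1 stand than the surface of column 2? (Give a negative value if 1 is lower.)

2.34 km

For any compensation level in the mantle, the mantle terms cancel and isostasy reduces to e = (Σt_1 − Σt_2) − (Σ(ρt)_1 − Σ(ρt)_2) / ρ_m.
Σt_1 = 24.74 km; Σt_2 = 8.96 km; Σ(ρt)_1 = 66451.64; Σ(ρt)_2 = 21433.664 (in km·kg/m³).
e = (24.74 − 8.96) − (66451.64 − 21433.664) / 3350 = 2.34 km.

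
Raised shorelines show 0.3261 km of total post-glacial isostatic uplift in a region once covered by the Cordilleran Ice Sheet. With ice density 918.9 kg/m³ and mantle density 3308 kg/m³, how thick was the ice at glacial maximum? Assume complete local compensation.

1.17 km

u = t ρ_ice/ρ_m → t = u ρ_m/ρ_ice = 0.3261 km × 3308/918.9 = 1.17 km.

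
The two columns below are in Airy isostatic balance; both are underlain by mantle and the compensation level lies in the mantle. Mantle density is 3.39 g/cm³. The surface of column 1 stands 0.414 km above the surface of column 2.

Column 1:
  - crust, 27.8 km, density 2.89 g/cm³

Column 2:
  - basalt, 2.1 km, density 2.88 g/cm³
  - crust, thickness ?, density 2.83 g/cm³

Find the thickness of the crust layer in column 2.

20.4 km

Take the compensation level at the base of the deeper column (depth z_c below the surface of column 1) and equate Σ ρ_i t_i down to z_c; mantle fills any gap and the z_c terms cancel.
Column 1: 27.8×2.89 + (z_c − 27.8)×3.39
Column 2: 0.414×0 + 2.1×2.88 + x×2.83 + (z_c − 0.414 − 2.1 − x)×3.39
The z_c×3.39 term appears on both sides and cancels. Collect the known terms of each column as K = Σ(ρt)_known − 3.39 × (depth of known layers): K_1 = 80.342 − 3.39×27.8 = −13.9; K_2 = 6.048 − 3.39×(0.414 + 2.1) = −2.47446.
Balance: K_1 = K_2 − x×(3.39 − 2.83), so x = (K_2 − K_1)/(3.39 − 2.83) = 11.4255/0.56 = 20.4 km.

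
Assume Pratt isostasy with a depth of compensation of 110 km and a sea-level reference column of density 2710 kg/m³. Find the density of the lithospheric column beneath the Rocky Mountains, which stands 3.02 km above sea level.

2640 kg/m³

Pratt balance: ρ_ref D = ρ (D + h).
ρ = ρ_ref D/(D + h) = 2710 × 110 km/(110 km + 3.02 km) = 2640 kg/m³.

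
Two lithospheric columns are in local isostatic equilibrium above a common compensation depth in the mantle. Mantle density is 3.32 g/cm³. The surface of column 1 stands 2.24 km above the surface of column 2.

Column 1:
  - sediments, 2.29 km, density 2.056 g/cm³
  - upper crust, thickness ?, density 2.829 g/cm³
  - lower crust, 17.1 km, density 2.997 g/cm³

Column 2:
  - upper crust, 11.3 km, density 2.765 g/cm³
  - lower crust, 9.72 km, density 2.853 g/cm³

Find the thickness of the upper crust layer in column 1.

Take the compensation level at the base of the deeper column (depth z_c below the surface of column 1) and equate Σ ρ_i t_i down to z_c; mantle fills any gap and the z_c terms cancel.
Column 1: 2.29×2.056 + x×2.829 + 17.1×2.997 + (z_c − 19.39 − x)×3.32
Column 2: 2.24×0 + 11.3×2.765 + 9.72×2.853 + (z_c − 2.24 − 21.02)×3.32
The z_c×3.32 term appears on both sides and cancels. Collect the known terms of each column as K = Σ(ρt)_known − 3.32 × (depth of known layers): K_1 = 55.95694 − 3.32×19.39 = −8.41786; K_2 = 58.97566 − 3.32×(2.24 + 21.02) = −18.24754.
Balance: K_1 − x×(3.32 − 2.829) = K_2, so x = (K_1 − K_2)/(3.32 − 2.829) = 9.82968/0.491 = 20 km.

20 km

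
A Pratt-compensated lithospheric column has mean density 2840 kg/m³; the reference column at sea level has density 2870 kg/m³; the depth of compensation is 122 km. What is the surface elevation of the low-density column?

1.29 km

ρ_ref D = ρ (D + h) → h = D (ρ_ref − ρ)/ρ.
h = 122 km × (2870 − 2840)/2840 = 1.29 km.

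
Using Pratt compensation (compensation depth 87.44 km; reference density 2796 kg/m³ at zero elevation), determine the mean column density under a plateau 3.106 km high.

Pratt balance: ρ_ref D = ρ (D + h).
ρ = ρ_ref D/(D + h) = 2796 × 87.44 km/(87.44 km + 3.106 km) = 2700 kg/m³.

2700 kg/m³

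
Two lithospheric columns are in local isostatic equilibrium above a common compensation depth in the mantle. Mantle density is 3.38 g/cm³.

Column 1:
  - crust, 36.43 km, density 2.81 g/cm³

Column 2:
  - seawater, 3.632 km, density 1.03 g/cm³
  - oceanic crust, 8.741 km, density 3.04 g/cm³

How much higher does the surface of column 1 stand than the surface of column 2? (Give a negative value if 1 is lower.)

For any compensation level in the mantle, the mantle terms cancel and isostasy reduces to e = (Σt_1 − Σt_2) − (Σ(ρt)_1 − Σ(ρt)_2) / ρ_m.
Σt_1 = 36.43 km; Σt_2 = 12.373 km; Σ(ρt)_1 = 102.3683; Σ(ρt)_2 = 30.3136 (in km·g/cm³).
e = (36.43 − 12.373) − (102.3683 − 30.3136) / 3.38 = 2.74 km.

2.74 km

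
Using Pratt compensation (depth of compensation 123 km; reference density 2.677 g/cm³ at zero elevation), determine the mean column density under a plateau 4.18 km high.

2.59 g/cm³

Pratt balance: ρ_ref D = ρ (D + h).
ρ = ρ_ref D/(D + h) = 2.677 × 123 km/(123 km + 4.18 km) = 2.59 g/cm³.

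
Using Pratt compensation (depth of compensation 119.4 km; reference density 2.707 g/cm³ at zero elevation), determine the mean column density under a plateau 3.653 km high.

Pratt balance: ρ_ref D = ρ (D + h).
ρ = ρ_ref D/(D + h) = 2.707 × 119.4 km/(119.4 km + 3.653 km) = 2.63 g/cm³.

2.63 g/cm³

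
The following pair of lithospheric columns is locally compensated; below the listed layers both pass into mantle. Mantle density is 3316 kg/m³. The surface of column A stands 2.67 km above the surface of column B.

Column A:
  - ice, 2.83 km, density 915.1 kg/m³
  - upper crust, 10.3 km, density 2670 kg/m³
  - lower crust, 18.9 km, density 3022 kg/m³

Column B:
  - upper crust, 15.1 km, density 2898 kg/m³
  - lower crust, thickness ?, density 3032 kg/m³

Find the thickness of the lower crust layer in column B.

Take the compensation level at the base of the deeper column (depth z_c below the surface of column A) and equate Σ ρ_i t_i down to z_c; mantle fills any gap and the z_c terms cancel.
Column A: 2.83×915.1 + 10.3×2670 + 18.9×3022 + (z_c − 32.03)×3316
Column B: 2.67×0 + 15.1×2898 + x×3032 + (z_c − 2.67 − 15.1 − x)×3316
The z_c×3316 term appears on both sides and cancels. Collect the known terms of each column as K = Σ(ρt)_known − 3316 × (depth of known layers): K_A = 87206.533 − 3316×32.03 = −19004.947; K_B = 43759.8 − 3316×(2.67 + 15.1) = −15165.52.
Balance: K_A = K_B − x×(3316 − 3032), so x = (K_B − K_A)/(3316 − 3032) = 3839.43/284 = 13.5 km.

13.5 km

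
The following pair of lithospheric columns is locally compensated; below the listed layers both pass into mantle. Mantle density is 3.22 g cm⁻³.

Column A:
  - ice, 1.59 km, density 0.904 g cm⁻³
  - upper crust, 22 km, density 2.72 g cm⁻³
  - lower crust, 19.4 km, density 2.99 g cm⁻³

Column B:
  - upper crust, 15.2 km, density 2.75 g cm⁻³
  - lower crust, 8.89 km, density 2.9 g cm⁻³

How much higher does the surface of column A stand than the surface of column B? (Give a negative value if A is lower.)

For any compensation level in the mantle, the mantle terms cancel and isostasy reduces to e = (Σt_A − Σt_B) − (Σ(ρt)_A − Σ(ρt)_B) / ρ_m.
Σt_A = 42.99 km; Σt_B = 24.09 km; Σ(ρt)_A = 119.28336; Σ(ρt)_B = 67.581 (in km·g cm⁻³).
e = (42.99 − 24.09) − (119.28336 − 67.581) / 3.22 = 2.84 km.

2.84 km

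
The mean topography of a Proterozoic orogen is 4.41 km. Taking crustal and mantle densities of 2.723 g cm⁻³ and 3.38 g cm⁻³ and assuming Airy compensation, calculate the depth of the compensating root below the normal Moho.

In Airy isostatic equilibrium: the weight of the topography is balanced by the buoyancy of the root, ρ_c h = (ρ_m − ρ_c) r.
r = h · ρ_c / (ρ_m − ρ_c) = 4.41 km × 2.723 / (3.38 − 2.723) = 18.3 km.

18.3 km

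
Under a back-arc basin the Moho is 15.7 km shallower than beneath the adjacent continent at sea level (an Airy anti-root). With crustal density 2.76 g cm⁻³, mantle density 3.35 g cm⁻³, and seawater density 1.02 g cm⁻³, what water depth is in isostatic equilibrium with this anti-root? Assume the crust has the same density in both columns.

5.32 km

Replacing a thickness d of crust by seawater at the top must be balanced by replacing crust with mantle at the base: d (ρ_c − ρ_w) = a (ρ_m − ρ_c).
d = a (ρ_m − ρ_c)/(ρ_c − ρ_w) = 15.7 km × 0.59/1.74 = 5.32 km.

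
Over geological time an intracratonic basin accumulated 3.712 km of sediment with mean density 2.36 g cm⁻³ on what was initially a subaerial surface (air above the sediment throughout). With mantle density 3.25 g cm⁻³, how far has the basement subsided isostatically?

Subaerial load: s = t ρ_sed / ρ_m = 3.712 km × 2.36/3.25 = 2.7 km.

2.7 km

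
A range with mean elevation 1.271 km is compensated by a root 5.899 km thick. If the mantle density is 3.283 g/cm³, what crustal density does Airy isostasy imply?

ρ_c h = (ρ_m − ρ_c) r → ρ_c (h + r) = ρ_m r → ρ_c = ρ_m r / (h + r).
ρ_c = 3.283 × 5.899 km / (1.271 km + 5.899 km) = 2.7 g/cm³.

2.7 g/cm³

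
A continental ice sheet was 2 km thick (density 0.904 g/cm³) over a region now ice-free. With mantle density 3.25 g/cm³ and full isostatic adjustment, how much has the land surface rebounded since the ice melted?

Removing the load lets mantle flow back in; uplift u satisfies ρ_ice t = ρ_m u.
u = t ρ_ice/ρ_m = 2 km × 0.904/3.25 = 0.556 km.

0.556 km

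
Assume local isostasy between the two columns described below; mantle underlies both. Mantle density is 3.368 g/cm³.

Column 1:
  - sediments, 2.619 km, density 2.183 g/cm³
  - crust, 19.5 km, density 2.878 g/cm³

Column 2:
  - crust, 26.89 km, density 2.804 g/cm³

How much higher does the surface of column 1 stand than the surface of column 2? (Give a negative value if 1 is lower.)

For any compensation level in the mantle, the mantle terms cancel and isostasy reduces to e = (Σt_1 − Σt_2) − (Σ(ρt)_1 − Σ(ρt)_2) / ρ_m.
Σt_1 = 22.119 km; Σt_2 = 26.89 km; Σ(ρt)_1 = 61.838277; Σ(ρt)_2 = 75.39956 (in km·g/cm³).
e = (22.119 − 26.89) − (61.838277 − 75.39956) / 3.368 = −0.744 km.

−0.744 km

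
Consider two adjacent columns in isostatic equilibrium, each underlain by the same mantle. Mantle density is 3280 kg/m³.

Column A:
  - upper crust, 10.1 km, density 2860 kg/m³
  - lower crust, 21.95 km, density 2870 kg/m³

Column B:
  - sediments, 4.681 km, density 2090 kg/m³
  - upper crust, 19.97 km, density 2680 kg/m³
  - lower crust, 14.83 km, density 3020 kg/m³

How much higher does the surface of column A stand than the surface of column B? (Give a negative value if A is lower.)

−2.49 km

For any compensation level in the mantle, the mantle terms cancel and isostasy reduces to e = (Σt_A − Σt_B) − (Σ(ρt)_A − Σ(ρt)_B) / ρ_m.
Σt_A = 32.05 km; Σt_B = 39.481 km; Σ(ρt)_A = 91882.5; Σ(ρt)_B = 108089.49 (in km·kg/m³).
e = (32.05 − 39.481) − (91882.5 − 108089.49) / 3280 = −2.49 km.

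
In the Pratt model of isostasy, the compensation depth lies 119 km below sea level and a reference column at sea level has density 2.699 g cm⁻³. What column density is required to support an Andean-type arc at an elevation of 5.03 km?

2.59 g cm⁻³

Pratt balance: ρ_ref D = ρ (D + h).
ρ = ρ_ref D/(D + h) = 2.699 × 119 km/(119 km + 5.03 km) = 2.59 g cm⁻³.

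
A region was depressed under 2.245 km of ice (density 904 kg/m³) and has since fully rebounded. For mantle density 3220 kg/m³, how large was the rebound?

Removing the load lets mantle flow back in; uplift u satisfies ρ_ice t = ρ_m u.
u = t ρ_ice/ρ_m = 2.245 km × 904/3220 = 0.63 km.

0.63 km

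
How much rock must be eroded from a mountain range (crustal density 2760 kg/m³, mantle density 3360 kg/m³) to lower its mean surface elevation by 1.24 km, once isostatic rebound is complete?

6.94 km

Net drop Δ = e − u = e − e ρ_c/ρ_m = e (ρ_m − ρ_c)/ρ_m.
e = Δ ρ_m/(ρ_m − ρ_c) = 1.24 km × 3360/600 = 6.94 km.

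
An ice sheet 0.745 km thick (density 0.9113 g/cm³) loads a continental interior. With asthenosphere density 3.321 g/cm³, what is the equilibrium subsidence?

By Archimedes' principle applied to the lithosphere: the ice load ρ_ice t is balanced by mantle displaced below, ρ_m s.
s = t ρ_ice / ρ_m = 0.745 km × 0.9113/3.321 = 0.204 km.

0.204 km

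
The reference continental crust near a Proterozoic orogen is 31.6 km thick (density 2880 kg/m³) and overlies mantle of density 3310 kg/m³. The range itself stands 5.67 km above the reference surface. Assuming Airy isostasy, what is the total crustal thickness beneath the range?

Root depth r = h ρ_c / (ρ_m − ρ_c) = 5.67 km × 2880 / 430 = 37.98 km.
Total thickness = T + h + r = 31.6 km + 5.67 km + 37.98 km = 75.2 km.

75.2 km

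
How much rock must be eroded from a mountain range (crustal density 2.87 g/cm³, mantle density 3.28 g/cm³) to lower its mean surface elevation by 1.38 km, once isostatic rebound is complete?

11 km

Net drop Δ = e − u = e − e ρ_c/ρ_m = e (ρ_m − ρ_c)/ρ_m.
e = Δ ρ_m/(ρ_m − ρ_c) = 1.38 km × 3.28/0.41 = 11 km.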